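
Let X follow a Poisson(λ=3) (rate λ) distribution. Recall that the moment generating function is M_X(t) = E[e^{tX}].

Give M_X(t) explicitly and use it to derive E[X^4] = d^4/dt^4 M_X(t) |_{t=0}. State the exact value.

M_X(t) = e^(3*e^(t) - 3)
M′(t) = 3*e^(-3)*e^(t)*e^(3*e^(t))
M′′(t) = (9*e^(2*t)*e^(3*e^(t)) + 3*e^(t)*e^(3*e^(t)))*e^(-3)
M′′′(t) = (27*e^(3*t)*e^(3*e^(t)) + 27*e^(2*t)*e^(3*e^(t)) + 3*e^(t)*e^(3*e^(t)))*e^(-3)
M′′′′(t) = (81*e^(4*t)*e^(3*e^(t)) + 162*e^(3*t)*e^(3*e^(t)) + 63*e^(2*t)*e^(3*e^(t)) + 3*e^(t)*e^(3*e^(t)))*e^(-3)

E[X^4] = M′′′′(0) = 309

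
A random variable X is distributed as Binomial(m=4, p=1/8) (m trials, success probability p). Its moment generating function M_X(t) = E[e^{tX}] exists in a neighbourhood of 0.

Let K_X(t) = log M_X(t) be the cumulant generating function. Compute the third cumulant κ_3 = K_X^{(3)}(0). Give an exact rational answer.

M_X(t) = (e^(t)/8 + 7/8)^4
K_X(t) = log M_X(t) = 4*log(e^(t)/8 + 7/8)
K′(t) = 4*e^(t)/(e^(t) + 7)
K′′(t) = 28*e^(t)/(e^(2*t) + 14*e^(t) + 49)
K′′′(t) = (-28*e^(2*t) + 196*e^(t))/(e^(3*t) + 21*e^(2*t) + 147*e^(t) + 343)

κ_3 = K′′′(0) = 21/64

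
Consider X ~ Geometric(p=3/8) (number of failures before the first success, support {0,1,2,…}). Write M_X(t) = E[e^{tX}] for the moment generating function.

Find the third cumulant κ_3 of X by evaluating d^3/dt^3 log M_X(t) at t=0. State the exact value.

κ_3 = K′′′(0) = 520/27

M_X(t) = 3/(8*(1 - 5*e^(t)/8))
K_X(t) = log M_X(t) = -log(1 - 5*e^(t)/8) - 3*log(2) + log(3)
K′(t) = -5*e^(t)/(5*e^(t) - 8)
K′′(t) = 40*e^(t)/(25*e^(2*t) - 80*e^(t) + 64)
K′′′(t) = (-200*e^(2*t) - 320*e^(t))/(125*e^(3*t) - 600*e^(2*t) + 960*e^(t) - 512)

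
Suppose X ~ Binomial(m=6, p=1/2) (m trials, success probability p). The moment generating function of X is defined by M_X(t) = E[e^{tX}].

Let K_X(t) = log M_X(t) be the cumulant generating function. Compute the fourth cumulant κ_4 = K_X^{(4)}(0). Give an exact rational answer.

M_X(t) = (e^(t)/2 + 1/2)^6
K_X(t) = log M_X(t) = 6*log(e^(t)/2 + 1/2)
D^4[K](t) = (6*e^(3*t) - 24*e^(2*t) + 6*e^(t))/(e^(4*t) + 4*e^(3*t) + 6*e^(2*t) + 4*e^(t) + 1)

κ_4 = D^4[K](0) = -3/4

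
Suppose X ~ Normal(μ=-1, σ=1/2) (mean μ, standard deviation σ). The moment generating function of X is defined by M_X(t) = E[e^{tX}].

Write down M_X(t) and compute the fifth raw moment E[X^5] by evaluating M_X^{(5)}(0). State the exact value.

E[X^5] = M′′′′′(0) = -71/16

M_X(t) = e^(t^2/8 - t)
M′(t) = t*e^(-t)*e^(t^2/8)/4 - e^(-t)*e^(t^2/8)
M′′(t) = (t^2*e^(t^2/8) - 8*t*e^(t^2/8) + 20*e^(t^2/8))*e^(-t)/16
M′′′(t) = (t^3*e^(t^2/8) - 12*t^2*e^(t^2/8) + 60*t*e^(t^2/8) - 112*e^(t^2/8))*e^(-t)/64
M′′′′(t) = (t^4*e^(t^2/8) - 16*t^3*e^(t^2/8) + 120*t^2*e^(t^2/8) - 448*t*e^(t^2/8) + 688*e^(t^2/8))*e^(-t)/256
M′′′′′(t) = (t^5*e^(t^2/8) - 20*t^4*e^(t^2/8) + 200*t^3*e^(t^2/8) - 1120*t^2*e^(t^2/8) + 3440*t*e^(t^2/8) - 4544*e^(t^2/8))*e^(-t)/1024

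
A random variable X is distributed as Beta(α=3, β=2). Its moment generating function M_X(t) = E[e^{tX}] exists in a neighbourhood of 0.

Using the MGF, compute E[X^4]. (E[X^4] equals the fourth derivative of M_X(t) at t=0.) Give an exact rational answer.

M_X(t) = ₁F₁(3; 5; t)
M^(4)(t) = 3*₁F₁(7; 9; t)/14

E[X^4] = M^(4)(0) = 3/14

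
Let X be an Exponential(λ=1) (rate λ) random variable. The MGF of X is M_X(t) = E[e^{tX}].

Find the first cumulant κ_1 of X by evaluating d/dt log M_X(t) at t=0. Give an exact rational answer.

M_X(t) = 1/(1 - t)
K_X(t) = log M_X(t) = -log(1 - t)
K′(t) = -1/(t - 1)

κ_1 = K′(0) = 1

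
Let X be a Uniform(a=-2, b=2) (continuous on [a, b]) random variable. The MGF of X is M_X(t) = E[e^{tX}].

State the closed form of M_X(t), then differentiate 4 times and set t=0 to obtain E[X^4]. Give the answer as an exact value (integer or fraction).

E[X^4] = d^4M/dt^4 |_{t=0} = 16/5

M_X(t) = (e^(2*t) - e^(-2*t))/(4*t)
dM/dt = (2*t*e^(4*t) + 2*t - e^(4*t) + 1)*e^(-2*t)/(4*t^2)
d^2M/dt^2 = (2*t^2*e^(4*t) - 2*t^2 - 2*t*e^(4*t) - 2*t + e^(4*t) - 1)*e^(-2*t)/(2*t^3)
d^3M/dt^3 = (4*t^3*e^(4*t) + 4*t^3 - 6*t^2*e^(4*t) + 6*t^2 + 6*t*e^(4*t) + 6*t - 3*e^(4*t) + 3)*e^(-2*t)/(2*t^4)
d^4M/dt^4 = (4*t^4*e^(4*t) - 4*t^4 - 8*t^3*e^(4*t) - 8*t^3 + 12*t^2*e^(4*t) - 12*t^2 - 12*t*e^(4*t) - 12*t + 6*e^(4*t) - 6)*e^(-2*t)/t^5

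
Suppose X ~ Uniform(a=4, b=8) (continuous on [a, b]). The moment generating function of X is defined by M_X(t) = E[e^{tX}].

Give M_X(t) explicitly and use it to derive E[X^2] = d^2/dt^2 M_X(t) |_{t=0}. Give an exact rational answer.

E[X^2] = M′′(0) = 112/3

M_X(t) = (e^(8*t) - e^(4*t))/(4*t)
M′(t) = (8*t*e^(8*t) - 4*t*e^(4*t) - e^(8*t) + e^(4*t))/(4*t^2)
M′′(t) = (32*t^2*e^(8*t) - 8*t^2*e^(4*t) - 8*t*e^(8*t) + 4*t*e^(4*t) + e^(8*t) - e^(4*t))/(2*t^3)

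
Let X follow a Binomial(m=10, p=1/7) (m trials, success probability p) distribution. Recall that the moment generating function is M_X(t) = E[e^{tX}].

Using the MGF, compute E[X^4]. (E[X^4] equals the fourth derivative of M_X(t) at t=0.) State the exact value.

E[X^4] = d^4M/dt^4 |_{t=0} = 1420/49

M_X(t) = (e^(t)/7 + 6/7)^10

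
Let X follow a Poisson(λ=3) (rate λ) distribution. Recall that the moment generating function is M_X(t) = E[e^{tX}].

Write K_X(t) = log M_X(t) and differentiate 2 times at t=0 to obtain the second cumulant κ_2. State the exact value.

κ_2 = D^2[K](0) = 3

M_X(t) = e^(3*e^(t) - 3)
K_X(t) = log M_X(t) = 3*e^(t) - 3
D^2[K](t) = 3*e^(t)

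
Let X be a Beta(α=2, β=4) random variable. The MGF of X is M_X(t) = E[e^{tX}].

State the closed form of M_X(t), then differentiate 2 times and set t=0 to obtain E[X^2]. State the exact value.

E[X^2] = M^(2)(0) = 1/7

M_X(t) = ₁F₁(2; 6; t)
M^(2)(t) = ₁F₁(4; 8; t)/7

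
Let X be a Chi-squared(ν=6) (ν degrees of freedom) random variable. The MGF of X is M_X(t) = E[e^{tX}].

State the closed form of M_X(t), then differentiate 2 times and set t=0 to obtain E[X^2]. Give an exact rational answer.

E[X^2] = d^2M/dt^2 |_{t=0} = 48

M_X(t) = (1 - 2*t)^(-3)
dM/dt = 6/(16*t^4 - 32*t^3 + 24*t^2 - 8*t + 1)
d^2M/dt^2 = -48/(32*t^5 - 80*t^4 + 80*t^3 - 40*t^2 + 10*t - 1)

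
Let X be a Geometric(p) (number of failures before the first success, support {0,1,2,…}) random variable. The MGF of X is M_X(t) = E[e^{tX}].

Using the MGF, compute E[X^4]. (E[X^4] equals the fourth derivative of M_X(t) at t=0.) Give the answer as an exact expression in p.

M_X(t) = p/(-(1 - p)*e^(t) + 1)

E[X^4] = M^(4)(0) = 1 - 15/p + 50/p^2 - 60/p^3 + 24/p^4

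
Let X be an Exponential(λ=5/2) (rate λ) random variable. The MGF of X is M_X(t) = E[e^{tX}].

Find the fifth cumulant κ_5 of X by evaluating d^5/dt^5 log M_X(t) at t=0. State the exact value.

M_X(t) = 5/(2*(5/2 - t))
K_X(t) = log M_X(t) = -log(5/2 - t) - log(2) + log(5)
K^(5)(t) = -768/(32*t^5 - 400*t^4 + 2000*t^3 - 5000*t^2 + 6250*t - 3125)

κ_5 = K^(5)(0) = 768/3125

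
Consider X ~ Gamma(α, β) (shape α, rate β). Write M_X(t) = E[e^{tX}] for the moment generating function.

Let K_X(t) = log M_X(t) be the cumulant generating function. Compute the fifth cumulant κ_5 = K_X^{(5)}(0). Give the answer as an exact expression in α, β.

M_X(t) = (β/(β - t))^α
K_X(t) = log M_X(t) = α*(log(β) - log(β - t))
D^5[K](t) = -24*α/(-β^5 + 5*β^4*t - 10*β^3*t^2 + 10*β^2*t^3 - 5*β*t^4 + t^5)

κ_5 = D^5[K](0) = 24*α/β^5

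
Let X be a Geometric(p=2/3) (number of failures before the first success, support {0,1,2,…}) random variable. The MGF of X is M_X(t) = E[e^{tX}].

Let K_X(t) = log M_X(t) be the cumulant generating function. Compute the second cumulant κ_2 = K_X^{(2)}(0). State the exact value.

κ_2 = K′′(0) = 3/4

M_X(t) = 2/(3*(1 - e^(t)/3))
K_X(t) = log M_X(t) = -log(1 - e^(t)/3) - log(3) + log(2)
K′(t) = -e^(t)/(e^(t) - 3)
K′′(t) = 3*e^(t)/(e^(2*t) - 6*e^(t) + 9)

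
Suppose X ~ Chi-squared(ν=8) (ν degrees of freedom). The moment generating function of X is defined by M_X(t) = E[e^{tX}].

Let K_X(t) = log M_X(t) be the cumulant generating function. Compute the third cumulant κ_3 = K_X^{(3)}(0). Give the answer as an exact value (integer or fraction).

M_X(t) = (1 - 2*t)^(-4)
K_X(t) = log M_X(t) = -4*log(1 - 2*t)
dK/dt = -8/(2*t - 1)
d^2K/dt^2 = 16/(4*t^2 - 4*t + 1)
d^3K/dt^3 = -64/(8*t^3 - 12*t^2 + 6*t - 1)

κ_3 = d^3K/dt^3 |_{t=0} = 64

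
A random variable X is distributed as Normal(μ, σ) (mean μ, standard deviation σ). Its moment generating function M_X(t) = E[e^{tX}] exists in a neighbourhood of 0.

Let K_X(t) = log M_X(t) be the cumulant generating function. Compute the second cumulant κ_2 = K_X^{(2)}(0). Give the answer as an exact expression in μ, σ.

κ_2 = D^2[K](0) = σ^2

M_X(t) = e^(μ*t + σ^2*t^2/2)
K_X(t) = log M_X(t) = μ*t + σ^2*t^2/2
D^2[K](t) = σ^2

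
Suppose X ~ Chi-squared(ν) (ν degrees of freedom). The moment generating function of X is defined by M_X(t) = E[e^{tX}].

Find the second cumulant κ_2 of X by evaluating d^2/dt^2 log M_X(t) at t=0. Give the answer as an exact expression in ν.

M_X(t) = (1 - 2*t)^(-ν/2)
K_X(t) = log M_X(t) = -ν*log(1 - 2*t)/2
K^(2)(t) = 2*ν/(4*t^2 - 4*t + 1)

κ_2 = K^(2)(0) = 2*ν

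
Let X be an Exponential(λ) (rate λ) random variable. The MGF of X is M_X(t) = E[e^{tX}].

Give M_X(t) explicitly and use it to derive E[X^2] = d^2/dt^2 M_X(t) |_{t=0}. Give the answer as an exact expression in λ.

E[X^2] = M^(2)(0) = 2/λ^2

M_X(t) = λ/(λ - t)
M^(2)(t) = -2*λ/(-λ^3 + 3*λ^2*t - 3*λ*t^2 + t^3)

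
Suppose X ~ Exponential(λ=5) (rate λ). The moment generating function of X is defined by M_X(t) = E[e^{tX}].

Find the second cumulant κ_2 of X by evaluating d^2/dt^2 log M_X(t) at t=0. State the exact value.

κ_2 = K′′(0) = 1/25

M_X(t) = 5/(5 - t)
K_X(t) = log M_X(t) = -log(5 - t) + log(5)
K′(t) = -1/(t - 5)
K′′(t) = 1/(t^2 - 10*t + 25)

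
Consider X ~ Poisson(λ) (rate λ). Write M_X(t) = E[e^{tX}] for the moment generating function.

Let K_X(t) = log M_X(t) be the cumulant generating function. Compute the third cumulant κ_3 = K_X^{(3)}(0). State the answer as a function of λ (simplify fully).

M_X(t) = e^(λ*(e^(t) - 1))
K_X(t) = log M_X(t) = λ*(e^(t) - 1)
D^3[K](t) = λ*e^(t)

κ_3 = D^3[K](0) = λ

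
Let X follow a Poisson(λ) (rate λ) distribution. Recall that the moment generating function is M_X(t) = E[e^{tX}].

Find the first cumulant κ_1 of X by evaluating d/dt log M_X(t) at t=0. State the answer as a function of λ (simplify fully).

M_X(t) = e^(λ*(e^(t) - 1))
K_X(t) = log M_X(t) = λ*(e^(t) - 1)
dK/dt = λ*e^(t)

κ_1 = dK/dt |_{t=0} = λ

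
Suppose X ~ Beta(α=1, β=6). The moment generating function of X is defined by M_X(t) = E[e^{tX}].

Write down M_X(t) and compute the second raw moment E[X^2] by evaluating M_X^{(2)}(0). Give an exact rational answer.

E[X^2] = M′′(0) = 1/28

M_X(t) = ₁F₁(1; 7; t)
M′(t) = ₁F₁(2; 8; t)/7
M′′(t) = ₁F₁(3; 9; t)/28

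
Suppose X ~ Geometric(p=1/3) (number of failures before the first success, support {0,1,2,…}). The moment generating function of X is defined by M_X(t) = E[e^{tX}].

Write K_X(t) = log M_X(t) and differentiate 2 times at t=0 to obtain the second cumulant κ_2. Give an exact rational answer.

M_X(t) = 1/(3*(1 - 2*e^(t)/3))
K_X(t) = log M_X(t) = -log(1 - 2*e^(t)/3) - log(3)
D^2[K](t) = 6*e^(t)/(4*e^(2*t) - 12*e^(t) + 9)

κ_2 = D^2[K](0) = 6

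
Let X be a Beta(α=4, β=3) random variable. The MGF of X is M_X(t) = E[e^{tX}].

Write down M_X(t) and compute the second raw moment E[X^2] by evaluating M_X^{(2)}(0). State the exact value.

E[X^2] = M′′(0) = 5/14

M_X(t) = ₁F₁(4; 7; t)
M′(t) = 4*₁F₁(5; 8; t)/7
M′′(t) = 5*₁F₁(6; 9; t)/14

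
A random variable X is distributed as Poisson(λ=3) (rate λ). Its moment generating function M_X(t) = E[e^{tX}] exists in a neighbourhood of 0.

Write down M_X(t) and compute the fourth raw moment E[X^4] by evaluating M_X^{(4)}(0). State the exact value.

E[X^4] = D^4[M](0) = 309

M_X(t) = e^(3*e^(t) - 3)
D^4[M](t) = (81*e^(4*t)*e^(3*e^(t)) + 162*e^(3*t)*e^(3*e^(t)) + 63*e^(2*t)*e^(3*e^(t)) + 3*e^(t)*e^(3*e^(t)))*e^(-3)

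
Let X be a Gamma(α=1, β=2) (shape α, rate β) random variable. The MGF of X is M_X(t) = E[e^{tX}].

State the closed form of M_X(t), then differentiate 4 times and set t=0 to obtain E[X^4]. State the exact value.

M_X(t) = 2/(2 - t)
dM/dt = 2/(t^2 - 4*t + 4)
d^2M/dt^2 = -4/(t^3 - 6*t^2 + 12*t - 8)
d^3M/dt^3 = 12/(t^4 - 8*t^3 + 24*t^2 - 32*t + 16)
d^4M/dt^4 = -48/(t^5 - 10*t^4 + 40*t^3 - 80*t^2 + 80*t - 32)

E[X^4] = d^4M/dt^4 |_{t=0} = 3/2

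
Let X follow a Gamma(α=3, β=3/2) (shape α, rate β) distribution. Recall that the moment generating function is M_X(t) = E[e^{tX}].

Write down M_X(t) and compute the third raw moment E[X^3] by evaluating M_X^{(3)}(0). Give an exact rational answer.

E[X^3] = M′′′(0) = 160/9

M_X(t) = 27/(8*(3/2 - t)^3)
M′(t) = 162/(16*t^4 - 96*t^3 + 216*t^2 - 216*t + 81)
M′′(t) = -1296/(32*t^5 - 240*t^4 + 720*t^3 - 1080*t^2 + 810*t - 243)
M′′′(t) = 12960/(64*t^6 - 576*t^5 + 2160*t^4 - 4320*t^3 + 4860*t^2 - 2916*t + 729)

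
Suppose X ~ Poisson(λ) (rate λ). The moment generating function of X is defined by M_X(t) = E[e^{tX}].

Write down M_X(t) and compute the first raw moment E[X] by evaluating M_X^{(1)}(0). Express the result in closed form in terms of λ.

E[X] = D[M](0) = λ

M_X(t) = e^(λ*(e^(t) - 1))
D[M](t) = λ*e^(-λ)*e^(t)*e^(λ*e^(t))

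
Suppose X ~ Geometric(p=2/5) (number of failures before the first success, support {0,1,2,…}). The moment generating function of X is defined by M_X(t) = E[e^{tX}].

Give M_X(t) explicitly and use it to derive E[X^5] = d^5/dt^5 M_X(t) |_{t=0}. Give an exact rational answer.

E[X^5] = M′′′′′(0) = 5403/2

M_X(t) = 2/(5*(1 - 3*e^(t)/5))
M′(t) = 6*e^(t)/(9*e^(2*t) - 30*e^(t) + 25)
M′′(t) = (-18*e^(2*t) - 30*e^(t))/(27*e^(3*t) - 135*e^(2*t) + 225*e^(t) - 125)
M′′′(t) = (54*e^(3*t) + 360*e^(2*t) + 150*e^(t))/(81*e^(4*t) - 540*e^(3*t) + 1350*e^(2*t) - 1500*e^(t) + 625)
M′′′′(t) = (-162*e^(4*t) - 2970*e^(3*t) - 4950*e^(2*t) - 750*e^(t))/(243*e^(5*t) - 2025*e^(4*t) + 6750*e^(3*t) - 11250*e^(2*t) + 9375*e^(t) - 3125)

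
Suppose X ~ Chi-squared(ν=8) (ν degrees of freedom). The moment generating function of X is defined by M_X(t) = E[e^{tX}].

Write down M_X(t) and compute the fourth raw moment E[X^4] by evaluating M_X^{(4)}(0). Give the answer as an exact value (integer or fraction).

E[X^4] = M′′′′(0) = 13440

M_X(t) = (1 - 2*t)^(-4)
M′(t) = -8/(32*t^5 - 80*t^4 + 80*t^3 - 40*t^2 + 10*t - 1)
M′′(t) = 80/(64*t^6 - 192*t^5 + 240*t^4 - 160*t^3 + 60*t^2 - 12*t + 1)
M′′′(t) = -960/(128*t^7 - 448*t^6 + 672*t^5 - 560*t^4 + 280*t^3 - 84*t^2 + 14*t - 1)
M′′′′(t) = 13440/(256*t^8 - 1024*t^7 + 1792*t^6 - 1792*t^5 + 1120*t^4 - 448*t^3 + 112*t^2 - 16*t + 1)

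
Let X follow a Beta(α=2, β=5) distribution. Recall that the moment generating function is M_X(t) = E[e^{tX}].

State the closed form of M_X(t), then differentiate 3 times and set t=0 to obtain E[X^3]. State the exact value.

E[X^3] = M′′′(0) = 1/21

M_X(t) = ₁F₁(2; 7; t)
M′(t) = 2*₁F₁(3; 8; t)/7
M′′(t) = 3*₁F₁(4; 9; t)/28
M′′′(t) = ₁F₁(5; 10; t)/21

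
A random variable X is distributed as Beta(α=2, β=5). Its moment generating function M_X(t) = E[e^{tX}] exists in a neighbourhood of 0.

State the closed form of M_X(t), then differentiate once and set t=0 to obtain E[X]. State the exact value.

M_X(t) = ₁F₁(2; 7; t)
dM/dt = 2*₁F₁(3; 8; t)/7

E[X] = dM/dt |_{t=0} = 2/7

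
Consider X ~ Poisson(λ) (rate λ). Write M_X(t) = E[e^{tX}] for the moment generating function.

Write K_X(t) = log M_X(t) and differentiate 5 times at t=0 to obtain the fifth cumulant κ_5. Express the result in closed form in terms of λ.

κ_5 = d^5K/dt^5 |_{t=0} = λ

M_X(t) = e^(λ*(e^(t) - 1))
K_X(t) = log M_X(t) = λ*(e^(t) - 1)
dK/dt = λ*e^(t)
d^2K/dt^2 = λ*e^(t)
d^3K/dt^3 = λ*e^(t)
d^4K/dt^4 = λ*e^(t)
d^5K/dt^5 = λ*e^(t)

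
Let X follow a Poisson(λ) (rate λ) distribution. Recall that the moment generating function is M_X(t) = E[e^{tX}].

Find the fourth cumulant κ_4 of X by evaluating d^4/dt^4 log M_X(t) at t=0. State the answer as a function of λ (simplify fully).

M_X(t) = e^(λ*(e^(t) - 1))
K_X(t) = log M_X(t) = λ*(e^(t) - 1)
K′(t) = λ*e^(t)
K′′(t) = λ*e^(t)
K′′′(t) = λ*e^(t)
K′′′′(t) = λ*e^(t)

κ_4 = K′′′′(0) = λ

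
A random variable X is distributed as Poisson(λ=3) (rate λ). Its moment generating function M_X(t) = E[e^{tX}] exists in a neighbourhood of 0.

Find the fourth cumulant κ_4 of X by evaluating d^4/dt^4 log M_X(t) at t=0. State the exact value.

κ_4 = D^4[K](0) = 3

M_X(t) = e^(3*e^(t) - 3)
K_X(t) = log M_X(t) = 3*e^(t) - 3
D^4[K](t) = 3*e^(t)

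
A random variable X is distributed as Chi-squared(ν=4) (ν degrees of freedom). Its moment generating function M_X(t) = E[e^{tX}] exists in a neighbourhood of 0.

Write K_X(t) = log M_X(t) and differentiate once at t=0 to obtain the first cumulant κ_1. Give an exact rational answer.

M_X(t) = (1 - 2*t)^(-2)
K_X(t) = log M_X(t) = -2*log(1 - 2*t)
dK/dt = -4/(2*t - 1)

κ_1 = dK/dt |_{t=0} = 4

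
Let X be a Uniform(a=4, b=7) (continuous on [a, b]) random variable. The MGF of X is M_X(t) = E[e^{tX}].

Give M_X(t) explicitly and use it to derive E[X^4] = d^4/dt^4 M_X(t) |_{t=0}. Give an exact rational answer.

M_X(t) = (e^(7*t) - e^(4*t))/(3*t)
dM/dt = (7*t*e^(7*t) - 4*t*e^(4*t) - e^(7*t) + e^(4*t))/(3*t^2)
d^2M/dt^2 = (49*t^2*e^(7*t) - 16*t^2*e^(4*t) - 14*t*e^(7*t) + 8*t*e^(4*t) + 2*e^(7*t) - 2*e^(4*t))/(3*t^3)
d^3M/dt^3 = (343*t^3*e^(7*t) - 64*t^3*e^(4*t) - 147*t^2*e^(7*t) + 48*t^2*e^(4*t) + 42*t*e^(7*t) - 24*t*e^(4*t) - 6*e^(7*t) + 6*e^(4*t))/(3*t^4)

E[X^4] = d^4M/dt^4 |_{t=0} = 5261/5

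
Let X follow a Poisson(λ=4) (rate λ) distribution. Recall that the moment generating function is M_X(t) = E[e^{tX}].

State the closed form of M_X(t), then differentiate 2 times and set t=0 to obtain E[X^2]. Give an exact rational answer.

E[X^2] = D^2[M](0) = 20

M_X(t) = e^(4*e^(t) - 4)
D^2[M](t) = (16*e^(2*t)*e^(4*e^(t)) + 4*e^(t)*e^(4*e^(t)))*e^(-4)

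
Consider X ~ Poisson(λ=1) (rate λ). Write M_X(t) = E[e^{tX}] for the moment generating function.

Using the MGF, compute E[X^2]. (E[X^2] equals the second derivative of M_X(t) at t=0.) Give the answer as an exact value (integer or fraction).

E[X^2] = M^(2)(0) = 2

M_X(t) = e^(e^(t) - 1)
M^(2)(t) = (e^(2*t)*e^(e^(t)) + e^(t)*e^(e^(t)))*e^(-1)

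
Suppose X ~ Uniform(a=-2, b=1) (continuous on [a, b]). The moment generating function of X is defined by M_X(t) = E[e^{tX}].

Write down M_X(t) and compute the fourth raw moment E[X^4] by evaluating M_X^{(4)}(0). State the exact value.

E[X^4] = D^4[M](0) = 11/5

M_X(t) = (e^(t) - e^(-2*t))/(3*t)
D^4[M](t) = (t^4*e^(3*t) - 16*t^4 - 4*t^3*e^(3*t) - 32*t^3 + 12*t^2*e^(3*t) - 48*t^2 - 24*t*e^(3*t) - 48*t + 24*e^(3*t) - 24)*e^(-2*t)/(3*t^5)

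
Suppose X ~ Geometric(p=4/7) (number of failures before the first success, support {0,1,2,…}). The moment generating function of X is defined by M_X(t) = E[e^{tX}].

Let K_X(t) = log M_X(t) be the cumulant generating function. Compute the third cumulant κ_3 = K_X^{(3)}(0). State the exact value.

M_X(t) = 4/(7*(1 - 3*e^(t)/7))
K_X(t) = log M_X(t) = -log(1 - 3*e^(t)/7) - log(7) + 2*log(2)
K^(3)(t) = (-63*e^(2*t) - 147*e^(t))/(27*e^(3*t) - 189*e^(2*t) + 441*e^(t) - 343)

κ_3 = K^(3)(0) = 105/32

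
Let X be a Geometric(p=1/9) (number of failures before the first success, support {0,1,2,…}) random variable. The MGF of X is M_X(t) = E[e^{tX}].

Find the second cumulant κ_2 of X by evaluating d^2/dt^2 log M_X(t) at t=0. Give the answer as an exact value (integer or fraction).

κ_2 = D^2[K](0) = 72

M_X(t) = 1/(9*(1 - 8*e^(t)/9))
K_X(t) = log M_X(t) = -log(1 - 8*e^(t)/9) - 2*log(3)
D^2[K](t) = 72*e^(t)/(64*e^(2*t) - 144*e^(t) + 81)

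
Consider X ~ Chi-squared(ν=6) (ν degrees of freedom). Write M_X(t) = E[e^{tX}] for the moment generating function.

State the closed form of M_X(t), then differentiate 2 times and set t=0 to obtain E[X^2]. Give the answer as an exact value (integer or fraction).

E[X^2] = M^(2)(0) = 48

M_X(t) = (1 - 2*t)^(-3)
M^(2)(t) = -48/(32*t^5 - 80*t^4 + 80*t^3 - 40*t^2 + 10*t - 1)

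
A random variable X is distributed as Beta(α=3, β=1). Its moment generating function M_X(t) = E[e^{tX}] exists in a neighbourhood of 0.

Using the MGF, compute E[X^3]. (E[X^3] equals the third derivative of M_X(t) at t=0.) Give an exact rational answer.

M_X(t) = ₁F₁(3; 4; t)
D^3[M](t) = ₁F₁(6; 7; t)/2

E[X^3] = D^3[M](0) = 1/2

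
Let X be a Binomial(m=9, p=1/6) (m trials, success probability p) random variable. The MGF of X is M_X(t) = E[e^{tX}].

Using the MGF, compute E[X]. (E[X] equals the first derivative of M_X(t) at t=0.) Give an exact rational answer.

M_X(t) = (e^(t)/6 + 5/6)^9

E[X] = M^(1)(0) = 3/2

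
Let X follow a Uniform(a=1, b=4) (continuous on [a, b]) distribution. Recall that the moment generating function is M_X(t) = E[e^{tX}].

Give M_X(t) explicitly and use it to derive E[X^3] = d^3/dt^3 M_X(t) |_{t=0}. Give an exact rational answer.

E[X^3] = d^3M/dt^3 |_{t=0} = 85/4

M_X(t) = (e^(4*t) - e^(t))/(3*t)
dM/dt = (4*t*e^(4*t) - t*e^(t) - e^(4*t) + e^(t))/(3*t^2)
d^2M/dt^2 = (16*t^2*e^(4*t) - t^2*e^(t) - 8*t*e^(4*t) + 2*t*e^(t) + 2*e^(4*t) - 2*e^(t))/(3*t^3)
d^3M/dt^3 = (64*t^3*e^(4*t) - t^3*e^(t) - 48*t^2*e^(4*t) + 3*t^2*e^(t) + 24*t*e^(4*t) - 6*t*e^(t) - 6*e^(4*t) + 6*e^(t))/(3*t^4)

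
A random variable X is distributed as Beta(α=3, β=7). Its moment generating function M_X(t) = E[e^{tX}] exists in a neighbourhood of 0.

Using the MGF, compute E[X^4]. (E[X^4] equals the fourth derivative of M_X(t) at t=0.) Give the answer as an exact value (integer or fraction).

M_X(t) = ₁F₁(3; 10; t)
M′(t) = 3*₁F₁(4; 11; t)/10
M′′(t) = 6*₁F₁(5; 12; t)/55
M′′′(t) = ₁F₁(6; 13; t)/22
M′′′′(t) = 3*₁F₁(7; 14; t)/143

E[X^4] = M′′′′(0) = 3/143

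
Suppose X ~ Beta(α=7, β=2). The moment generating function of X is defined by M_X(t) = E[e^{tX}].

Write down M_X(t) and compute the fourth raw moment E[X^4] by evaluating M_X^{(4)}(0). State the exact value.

M_X(t) = ₁F₁(7; 9; t)
M′(t) = 7*₁F₁(8; 10; t)/9
M′′(t) = 28*₁F₁(9; 11; t)/45
M′′′(t) = 28*₁F₁(10; 12; t)/55
M′′′′(t) = 14*₁F₁(11; 13; t)/33

E[X^4] = M′′′′(0) = 14/33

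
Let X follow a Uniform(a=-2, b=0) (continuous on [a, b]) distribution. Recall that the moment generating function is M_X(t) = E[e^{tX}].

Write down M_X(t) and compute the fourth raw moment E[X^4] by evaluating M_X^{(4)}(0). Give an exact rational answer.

M_X(t) = (1 - e^(-2*t))/(2*t)
D^4[M](t) = (-8*t^4 - 16*t^3 - 24*t^2 - 24*t + 12*e^(2*t) - 12)*e^(-2*t)/t^5

E[X^4] = D^4[M](0) = 16/5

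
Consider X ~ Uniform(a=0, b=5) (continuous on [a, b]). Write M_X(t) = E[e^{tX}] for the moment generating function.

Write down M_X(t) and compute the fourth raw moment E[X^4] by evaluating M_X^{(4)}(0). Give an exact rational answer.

E[X^4] = D^4[M](0) = 125

M_X(t) = (e^(5*t) - 1)/(5*t)
D^4[M](t) = (625*t^4*e^(5*t) - 500*t^3*e^(5*t) + 300*t^2*e^(5*t) - 120*t*e^(5*t) + 24*e^(5*t) - 24)/(5*t^5)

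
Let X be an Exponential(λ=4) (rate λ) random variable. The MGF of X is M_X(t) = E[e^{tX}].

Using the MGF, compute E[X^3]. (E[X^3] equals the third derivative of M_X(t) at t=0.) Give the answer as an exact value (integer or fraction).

E[X^3] = D^3[M](0) = 3/32

M_X(t) = 4/(4 - t)
D^3[M](t) = 24/(t^4 - 16*t^3 + 96*t^2 - 256*t + 256)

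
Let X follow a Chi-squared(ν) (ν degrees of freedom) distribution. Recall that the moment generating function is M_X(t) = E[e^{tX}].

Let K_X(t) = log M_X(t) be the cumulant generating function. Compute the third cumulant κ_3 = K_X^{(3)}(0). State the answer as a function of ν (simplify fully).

κ_3 = K^(3)(0) = 8*ν

M_X(t) = (1 - 2*t)^(-ν/2)
K_X(t) = log M_X(t) = -ν*log(1 - 2*t)/2
K^(3)(t) = -8*ν/(8*t^3 - 12*t^2 + 6*t - 1)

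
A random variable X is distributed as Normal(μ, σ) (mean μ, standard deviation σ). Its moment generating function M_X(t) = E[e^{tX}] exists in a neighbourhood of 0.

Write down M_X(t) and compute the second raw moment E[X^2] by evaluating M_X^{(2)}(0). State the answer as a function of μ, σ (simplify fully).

E[X^2] = d^2M/dt^2 |_{t=0} = μ^2 + σ^2

M_X(t) = e^(μ*t + σ^2*t^2/2)
dM/dt = μ*e^(μ*t)*e^(σ^2*t^2/2) + σ^2*t*e^(μ*t)*e^(σ^2*t^2/2)
d^2M/dt^2 = μ^2*e^(μ*t)*e^(σ^2*t^2/2) + 2*μ*σ^2*t*e^(μ*t)*e^(σ^2*t^2/2) + σ^4*t^2*e^(μ*t)*e^(σ^2*t^2/2) + σ^2*e^(μ*t)*e^(σ^2*t^2/2)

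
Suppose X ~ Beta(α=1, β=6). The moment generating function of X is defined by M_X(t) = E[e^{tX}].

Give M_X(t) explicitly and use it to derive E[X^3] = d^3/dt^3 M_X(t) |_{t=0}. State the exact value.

M_X(t) = ₁F₁(1; 7; t)
dM/dt = ₁F₁(2; 8; t)/7
d^2M/dt^2 = ₁F₁(3; 9; t)/28
d^3M/dt^3 = ₁F₁(4; 10; t)/84

E[X^3] = d^3M/dt^3 |_{t=0} = 1/84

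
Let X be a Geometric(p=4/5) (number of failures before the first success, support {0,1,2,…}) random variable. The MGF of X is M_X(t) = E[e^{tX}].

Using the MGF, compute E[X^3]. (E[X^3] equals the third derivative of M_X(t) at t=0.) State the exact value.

E[X^3] = D^3[M](0) = 23/32

M_X(t) = 4/(5*(1 - e^(t)/5))
D^3[M](t) = (4*e^(3*t) + 80*e^(2*t) + 100*e^(t))/(e^(4*t) - 20*e^(3*t) + 150*e^(2*t) - 500*e^(t) + 625)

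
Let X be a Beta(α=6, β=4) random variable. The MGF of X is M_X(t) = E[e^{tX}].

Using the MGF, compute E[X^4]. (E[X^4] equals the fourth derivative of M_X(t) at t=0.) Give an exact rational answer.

E[X^4] = d^4M/dt^4 |_{t=0} = 126/715

M_X(t) = ₁F₁(6; 10; t)
dM/dt = 3*₁F₁(7; 11; t)/5
d^2M/dt^2 = 21*₁F₁(8; 12; t)/55
d^3M/dt^3 = 14*₁F₁(9; 13; t)/55
d^4M/dt^4 = 126*₁F₁(10; 14; t)/715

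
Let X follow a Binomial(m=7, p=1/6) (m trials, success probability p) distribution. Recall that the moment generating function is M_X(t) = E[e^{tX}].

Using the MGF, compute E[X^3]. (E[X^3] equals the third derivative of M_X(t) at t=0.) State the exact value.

E[X^3] = d^3M/dt^3 |_{t=0} = 203/36

M_X(t) = (e^(t)/6 + 5/6)^7
dM/dt = 7*e^(7*t)/279936 + 35*e^(6*t)/46656 + 875*e^(5*t)/93312 + 4375*e^(4*t)/69984 + 21875*e^(3*t)/93312 + 21875*e^(2*t)/46656 + 109375*e^(t)/279936
d^2M/dt^2 = 49*e^(7*t)/279936 + 35*e^(6*t)/7776 + 4375*e^(5*t)/93312 + 4375*e^(4*t)/17496 + 21875*e^(3*t)/31104 + 21875*e^(2*t)/23328 + 109375*e^(t)/279936
d^3M/dt^3 = 343*e^(7*t)/279936 + 35*e^(6*t)/1296 + 21875*e^(5*t)/93312 + 4375*e^(4*t)/4374 + 21875*e^(3*t)/10368 + 21875*e^(2*t)/11664 + 109375*e^(t)/279936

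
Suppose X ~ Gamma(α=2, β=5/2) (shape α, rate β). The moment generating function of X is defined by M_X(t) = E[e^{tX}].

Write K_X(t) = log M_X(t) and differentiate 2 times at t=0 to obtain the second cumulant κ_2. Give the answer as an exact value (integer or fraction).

κ_2 = d^2K/dt^2 |_{t=0} = 8/25

M_X(t) = 25/(4*(5/2 - t)^2)
K_X(t) = log M_X(t) = -2*log(5/2 - t) - 2*log(2) + 2*log(5)
dK/dt = -4/(2*t - 5)
d^2K/dt^2 = 8/(4*t^2 - 20*t + 25)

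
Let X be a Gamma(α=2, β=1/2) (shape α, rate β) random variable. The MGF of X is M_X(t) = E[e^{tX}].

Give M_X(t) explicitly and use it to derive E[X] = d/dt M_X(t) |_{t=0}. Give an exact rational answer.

E[X] = M′(0) = 4

M_X(t) = 1/(4*(1/2 - t)^2)
M′(t) = -4/(8*t^3 - 12*t^2 + 6*t - 1)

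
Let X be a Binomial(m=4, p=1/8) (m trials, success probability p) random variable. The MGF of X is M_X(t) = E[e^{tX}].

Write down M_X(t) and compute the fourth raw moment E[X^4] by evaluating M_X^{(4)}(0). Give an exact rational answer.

M_X(t) = (e^(t)/8 + 7/8)^4
dM/dt = e^(4*t)/1024 + 21*e^(3*t)/1024 + 147*e^(2*t)/1024 + 343*e^(t)/1024
d^2M/dt^2 = e^(4*t)/256 + 63*e^(3*t)/1024 + 147*e^(2*t)/512 + 343*e^(t)/1024
d^3M/dt^3 = e^(4*t)/64 + 189*e^(3*t)/1024 + 147*e^(2*t)/256 + 343*e^(t)/1024
d^4M/dt^4 = e^(4*t)/16 + 567*e^(3*t)/1024 + 147*e^(2*t)/128 + 343*e^(t)/1024

E[X^4] = d^4M/dt^4 |_{t=0} = 1075/512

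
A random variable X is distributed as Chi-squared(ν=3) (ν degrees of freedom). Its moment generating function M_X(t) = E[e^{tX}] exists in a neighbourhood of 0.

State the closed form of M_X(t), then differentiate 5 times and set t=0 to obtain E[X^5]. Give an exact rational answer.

M_X(t) = (1 - 2*t)^(-3/2)
M′(t) = 3/(4*t^2*√(1 - 2*t) - 4*t*√(1 - 2*t) + √(1 - 2*t))
M′′(t) = -15/(8*t^3*√(1 - 2*t) - 12*t^2*√(1 - 2*t) + 6*t*√(1 - 2*t) - √(1 - 2*t))
M′′′(t) = 105/(16*t^4*√(1 - 2*t) - 32*t^3*√(1 - 2*t) + 24*t^2*√(1 - 2*t) - 8*t*√(1 - 2*t) + √(1 - 2*t))
M′′′′(t) = -945/(32*t^5*√(1 - 2*t) - 80*t^4*√(1 - 2*t) + 80*t^3*√(1 - 2*t) - 40*t^2*√(1 - 2*t) + 10*t*√(1 - 2*t) - √(1 - 2*t))
M′′′′′(t) = 10395/(64*t^6*√(1 - 2*t) - 192*t^5*√(1 - 2*t) + 240*t^4*√(1 - 2*t) - 160*t^3*√(1 - 2*t) + 60*t^2*√(1 - 2*t) - 12*t*√(1 - 2*t) + √(1 - 2*t))

E[X^5] = M′′′′′(0) = 10395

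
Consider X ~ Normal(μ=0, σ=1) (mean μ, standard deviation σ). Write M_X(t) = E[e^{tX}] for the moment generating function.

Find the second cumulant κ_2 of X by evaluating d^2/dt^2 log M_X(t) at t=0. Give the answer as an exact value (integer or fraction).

M_X(t) = e^(t^2/2)
K_X(t) = log M_X(t) = t^2/2
K^(2)(t) = 1

κ_2 = K^(2)(0) = 1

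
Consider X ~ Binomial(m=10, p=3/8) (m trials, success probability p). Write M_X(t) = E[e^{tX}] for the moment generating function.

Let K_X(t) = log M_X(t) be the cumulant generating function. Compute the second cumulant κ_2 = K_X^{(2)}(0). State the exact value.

κ_2 = K′′(0) = 75/32

M_X(t) = (3*e^(t)/8 + 5/8)^10
K_X(t) = log M_X(t) = 10*log(3*e^(t)/8 + 5/8)
K′(t) = 30*e^(t)/(3*e^(t) + 5)
K′′(t) = 150*e^(t)/(9*e^(2*t) + 30*e^(t) + 25)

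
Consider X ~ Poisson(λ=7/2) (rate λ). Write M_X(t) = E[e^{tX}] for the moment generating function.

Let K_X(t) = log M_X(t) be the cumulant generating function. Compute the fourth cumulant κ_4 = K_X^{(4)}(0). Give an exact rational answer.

M_X(t) = e^(7*e^(t)/2 - 7/2)
K_X(t) = log M_X(t) = 7*e^(t)/2 - 7/2
K^(4)(t) = 7*e^(t)/2

κ_4 = K^(4)(0) = 7/2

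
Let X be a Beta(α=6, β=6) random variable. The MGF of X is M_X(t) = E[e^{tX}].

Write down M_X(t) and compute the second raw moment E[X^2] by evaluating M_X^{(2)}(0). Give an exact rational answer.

E[X^2] = d^2M/dt^2 |_{t=0} = 7/26

M_X(t) = ₁F₁(6; 12; t)
dM/dt = ₁F₁(7; 13; t)/2
d^2M/dt^2 = 7*₁F₁(8; 14; t)/26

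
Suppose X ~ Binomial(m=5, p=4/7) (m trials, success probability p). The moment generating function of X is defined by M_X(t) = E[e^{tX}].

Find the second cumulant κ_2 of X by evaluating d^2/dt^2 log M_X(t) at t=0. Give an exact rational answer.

M_X(t) = (4*e^(t)/7 + 3/7)^5
K_X(t) = log M_X(t) = 5*log(4*e^(t)/7 + 3/7)
dK/dt = 20*e^(t)/(4*e^(t) + 3)
d^2K/dt^2 = 60*e^(t)/(16*e^(2*t) + 24*e^(t) + 9)

κ_2 = d^2K/dt^2 |_{t=0} = 60/49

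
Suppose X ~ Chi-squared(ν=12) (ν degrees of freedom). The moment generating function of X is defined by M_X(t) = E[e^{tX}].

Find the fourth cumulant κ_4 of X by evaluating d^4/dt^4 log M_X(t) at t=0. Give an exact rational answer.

M_X(t) = (1 - 2*t)^(-6)
K_X(t) = log M_X(t) = -6*log(1 - 2*t)
K^(4)(t) = 576/(16*t^4 - 32*t^3 + 24*t^2 - 8*t + 1)

κ_4 = K^(4)(0) = 576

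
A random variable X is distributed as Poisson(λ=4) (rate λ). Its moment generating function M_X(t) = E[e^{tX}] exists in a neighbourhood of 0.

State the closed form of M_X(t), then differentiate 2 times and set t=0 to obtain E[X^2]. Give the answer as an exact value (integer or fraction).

E[X^2] = d^2M/dt^2 |_{t=0} = 20

M_X(t) = e^(4*e^(t) - 4)
dM/dt = 4*e^(-4)*e^(t)*e^(4*e^(t))
d^2M/dt^2 = (16*e^(2*t)*e^(4*e^(t)) + 4*e^(t)*e^(4*e^(t)))*e^(-4)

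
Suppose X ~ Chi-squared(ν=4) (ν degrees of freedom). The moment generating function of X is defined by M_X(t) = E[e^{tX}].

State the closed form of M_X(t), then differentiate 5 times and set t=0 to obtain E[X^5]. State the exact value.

E[X^5] = d^5M/dt^5 |_{t=0} = 23040

M_X(t) = (1 - 2*t)^(-2)
dM/dt = -4/(8*t^3 - 12*t^2 + 6*t - 1)
d^2M/dt^2 = 24/(16*t^4 - 32*t^3 + 24*t^2 - 8*t + 1)
d^3M/dt^3 = -192/(32*t^5 - 80*t^4 + 80*t^3 - 40*t^2 + 10*t - 1)
d^4M/dt^4 = 1920/(64*t^6 - 192*t^5 + 240*t^4 - 160*t^3 + 60*t^2 - 12*t + 1)
d^5M/dt^5 = -23040/(128*t^7 - 448*t^6 + 672*t^5 - 560*t^4 + 280*t^3 - 84*t^2 + 14*t - 1)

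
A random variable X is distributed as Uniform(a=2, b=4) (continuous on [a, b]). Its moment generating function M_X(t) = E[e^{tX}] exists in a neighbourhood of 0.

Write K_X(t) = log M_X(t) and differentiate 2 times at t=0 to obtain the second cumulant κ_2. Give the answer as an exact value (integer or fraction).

M_X(t) = (e^(4*t) - e^(2*t))/(2*t)
K_X(t) = log M_X(t) = -log(t) + log(e^(4*t) - e^(2*t)) - log(2)
K^(2)(t) = (-4*t^2*e^(2*t) + e^(4*t) - 2*e^(2*t) + 1)/(t^2*e^(4*t) - 2*t^2*e^(2*t) + t^2)

κ_2 = K^(2)(0) = 1/3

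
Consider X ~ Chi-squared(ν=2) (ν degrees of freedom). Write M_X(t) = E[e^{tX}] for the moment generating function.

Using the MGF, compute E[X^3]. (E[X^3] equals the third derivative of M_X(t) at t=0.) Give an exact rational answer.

E[X^3] = d^3M/dt^3 |_{t=0} = 48

M_X(t) = 1/(1 - 2*t)
dM/dt = 2/(4*t^2 - 4*t + 1)
d^2M/dt^2 = -8/(8*t^3 - 12*t^2 + 6*t - 1)
d^3M/dt^3 = 48/(16*t^4 - 32*t^3 + 24*t^2 - 8*t + 1)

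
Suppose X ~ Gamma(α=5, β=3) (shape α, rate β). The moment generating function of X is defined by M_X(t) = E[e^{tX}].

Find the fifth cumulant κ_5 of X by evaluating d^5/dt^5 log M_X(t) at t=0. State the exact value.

κ_5 = K′′′′′(0) = 40/81

M_X(t) = 243/(3 - t)^5
K_X(t) = log M_X(t) = -5*log(3 - t) + 5*log(3)
K′(t) = -5/(t - 3)
K′′(t) = 5/(t^2 - 6*t + 9)
K′′′(t) = -10/(t^3 - 9*t^2 + 27*t - 27)
K′′′′(t) = 30/(t^4 - 12*t^3 + 54*t^2 - 108*t + 81)
K′′′′′(t) = -120/(t^5 - 15*t^4 + 90*t^3 - 270*t^2 + 405*t - 243)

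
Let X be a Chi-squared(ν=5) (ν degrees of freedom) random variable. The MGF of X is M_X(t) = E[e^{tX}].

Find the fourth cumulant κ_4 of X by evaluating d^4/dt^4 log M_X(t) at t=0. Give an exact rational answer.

M_X(t) = (1 - 2*t)^(-5/2)
K_X(t) = log M_X(t) = -5*log(1 - 2*t)/2
K′(t) = -5/(2*t - 1)
K′′(t) = 10/(4*t^2 - 4*t + 1)
K′′′(t) = -40/(8*t^3 - 12*t^2 + 6*t - 1)
K′′′′(t) = 240/(16*t^4 - 32*t^3 + 24*t^2 - 8*t + 1)

κ_4 = K′′′′(0) = 240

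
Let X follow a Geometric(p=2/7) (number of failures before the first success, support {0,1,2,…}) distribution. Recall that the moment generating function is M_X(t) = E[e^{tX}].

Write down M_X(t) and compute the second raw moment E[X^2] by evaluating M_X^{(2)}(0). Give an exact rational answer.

M_X(t) = 2/(7*(1 - 5*e^(t)/7))
D^2[M](t) = (-50*e^(2*t) - 70*e^(t))/(125*e^(3*t) - 525*e^(2*t) + 735*e^(t) - 343)

E[X^2] = D^2[M](0) = 15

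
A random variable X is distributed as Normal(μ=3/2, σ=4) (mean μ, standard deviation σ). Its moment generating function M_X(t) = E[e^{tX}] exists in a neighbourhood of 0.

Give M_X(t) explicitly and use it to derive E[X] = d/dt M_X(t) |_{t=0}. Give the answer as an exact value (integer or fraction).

M_X(t) = e^(8*t^2 + 3*t/2)
M^(1)(t) = 16*t*e^(3*t/2)*e^(8*t^2) + 3*e^(3*t/2)*e^(8*t^2)/2

E[X] = M^(1)(0) = 3/2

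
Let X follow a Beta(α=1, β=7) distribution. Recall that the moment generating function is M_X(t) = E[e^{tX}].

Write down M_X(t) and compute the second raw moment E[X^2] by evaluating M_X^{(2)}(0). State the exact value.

M_X(t) = ₁F₁(1; 8; t)
M′(t) = ₁F₁(2; 9; t)/8
M′′(t) = ₁F₁(3; 10; t)/36

E[X^2] = M′′(0) = 1/36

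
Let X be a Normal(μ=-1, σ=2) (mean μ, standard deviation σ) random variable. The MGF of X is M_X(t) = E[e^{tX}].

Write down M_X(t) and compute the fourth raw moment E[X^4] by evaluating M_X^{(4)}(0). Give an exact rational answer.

M_X(t) = e^(2*t^2 - t)
D^4[M](t) = (256*t^4*e^(2*t^2) - 256*t^3*e^(2*t^2) + 480*t^2*e^(2*t^2) - 208*t*e^(2*t^2) + 73*e^(2*t^2))*e^(-t)

E[X^4] = D^4[M](0) = 73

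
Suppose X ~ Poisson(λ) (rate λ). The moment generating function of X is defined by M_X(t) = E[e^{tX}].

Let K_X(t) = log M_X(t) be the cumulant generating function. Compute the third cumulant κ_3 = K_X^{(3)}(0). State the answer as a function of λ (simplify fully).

M_X(t) = e^(λ*(e^(t) - 1))
K_X(t) = log M_X(t) = λ*(e^(t) - 1)
K^(3)(t) = λ*e^(t)

κ_3 = K^(3)(0) = λ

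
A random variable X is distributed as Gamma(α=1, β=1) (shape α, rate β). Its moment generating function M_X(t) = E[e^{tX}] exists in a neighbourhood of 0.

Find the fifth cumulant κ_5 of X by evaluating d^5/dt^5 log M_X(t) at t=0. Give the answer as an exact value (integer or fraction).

κ_5 = D^5[K](0) = 24

M_X(t) = 1/(1 - t)
K_X(t) = log M_X(t) = -log(1 - t)
D^5[K](t) = -24/(t^5 - 5*t^4 + 10*t^3 - 10*t^2 + 5*t - 1)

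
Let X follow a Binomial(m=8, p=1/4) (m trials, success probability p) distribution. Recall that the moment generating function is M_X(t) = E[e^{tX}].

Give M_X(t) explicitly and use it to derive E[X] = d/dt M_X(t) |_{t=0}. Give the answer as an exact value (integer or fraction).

M_X(t) = (e^(t)/4 + 3/4)^8
M^(1)(t) = e^(8*t)/8192 + 21*e^(7*t)/8192 + 189*e^(6*t)/8192 + 945*e^(5*t)/8192 + 2835*e^(4*t)/8192 + 5103*e^(3*t)/8192 + 5103*e^(2*t)/8192 + 2187*e^(t)/8192

E[X] = M^(1)(0) = 2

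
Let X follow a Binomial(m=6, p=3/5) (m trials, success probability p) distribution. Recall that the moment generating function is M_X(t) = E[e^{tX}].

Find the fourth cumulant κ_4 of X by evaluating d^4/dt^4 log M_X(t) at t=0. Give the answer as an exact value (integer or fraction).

κ_4 = K^(4)(0) = -396/625

M_X(t) = (3*e^(t)/5 + 2/5)^6
K_X(t) = log M_X(t) = 6*log(3*e^(t)/5 + 2/5)
K^(4)(t) = (324*e^(3*t) - 864*e^(2*t) + 144*e^(t))/(81*e^(4*t) + 216*e^(3*t) + 216*e^(2*t) + 96*e^(t) + 16)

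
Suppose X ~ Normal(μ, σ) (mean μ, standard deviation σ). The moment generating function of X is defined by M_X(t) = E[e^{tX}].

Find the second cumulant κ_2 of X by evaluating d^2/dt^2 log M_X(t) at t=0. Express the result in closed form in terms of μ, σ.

M_X(t) = e^(μ*t + σ^2*t^2/2)
K_X(t) = log M_X(t) = μ*t + σ^2*t^2/2
D^2[K](t) = σ^2

κ_2 = D^2[K](0) = σ^2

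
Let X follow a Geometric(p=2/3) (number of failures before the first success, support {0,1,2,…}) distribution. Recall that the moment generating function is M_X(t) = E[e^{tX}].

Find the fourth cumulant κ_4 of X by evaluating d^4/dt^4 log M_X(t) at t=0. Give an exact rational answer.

M_X(t) = 2/(3*(1 - e^(t)/3))
K_X(t) = log M_X(t) = -log(1 - e^(t)/3) - log(3) + log(2)
dK/dt = -e^(t)/(e^(t) - 3)
d^2K/dt^2 = 3*e^(t)/(e^(2*t) - 6*e^(t) + 9)
d^3K/dt^3 = (-3*e^(2*t) - 9*e^(t))/(e^(3*t) - 9*e^(2*t) + 27*e^(t) - 27)
d^4K/dt^4 = (3*e^(3*t) + 36*e^(2*t) + 27*e^(t))/(e^(4*t) - 12*e^(3*t) + 54*e^(2*t) - 108*e^(t) + 81)

κ_4 = d^4K/dt^4 |_{t=0} = 33/8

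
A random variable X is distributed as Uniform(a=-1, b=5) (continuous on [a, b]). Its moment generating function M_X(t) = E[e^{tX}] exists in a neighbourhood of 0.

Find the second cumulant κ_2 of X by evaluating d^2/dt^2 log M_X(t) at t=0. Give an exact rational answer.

M_X(t) = (e^(5*t) - e^(-t))/(6*t)
K_X(t) = log M_X(t) = -log(t) + log(e^(5*t) - e^(-t)) - log(6)
K^(2)(t) = (-36*t^2*e^(6*t) + e^(12*t) - 2*e^(6*t) + 1)/(t^2*e^(12*t) - 2*t^2*e^(6*t) + t^2)

κ_2 = K^(2)(0) = 3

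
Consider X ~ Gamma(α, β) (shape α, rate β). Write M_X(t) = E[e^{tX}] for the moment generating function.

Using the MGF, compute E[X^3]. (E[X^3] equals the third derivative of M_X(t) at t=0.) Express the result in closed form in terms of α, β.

E[X^3] = d^3M/dt^3 |_{t=0} = α*(α^2 + 3*α + 2)/β^3

M_X(t) = (β/(β - t))^α
dM/dt = -α*β^α*(1/(β - t))^α/(-β + t)
d^2M/dt^2 = (α^2*β^α*(1/(β - t))^α + α*β^α*(1/(β - t))^α)/(β^2 - 2*β*t + t^2)
d^3M/dt^3 = (-α^3*β^α*(1/(β - t))^α - 3*α^2*β^α*(1/(β - t))^α - 2*α*β^α*(1/(β - t))^α)/(-β^3 + 3*β^2*t - 3*β*t^2 + t^3)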